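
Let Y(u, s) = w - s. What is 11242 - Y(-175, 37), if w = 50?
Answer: 11229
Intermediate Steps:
Y(u, s) = 50 - s
11242 - Y(-175, 37) = 11242 - (50 - 1*37) = 11242 - (50 - 37) = 11242 - 1*13 = 11242 - 13 = 11229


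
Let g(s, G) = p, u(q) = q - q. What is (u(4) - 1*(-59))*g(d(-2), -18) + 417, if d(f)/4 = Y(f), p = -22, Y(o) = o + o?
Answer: -881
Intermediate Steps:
Y(o) = 2*o
u(q) = 0
d(f) = 8*f (d(f) = 4*(2*f) = 8*f)
g(s, G) = -22
(u(4) - 1*(-59))*g(d(-2), -18) + 417 = (0 - 1*(-59))*(-22) + 417 = (0 + 59)*(-22) + 417 = 59*(-22) + 417 = -1298 + 417 = -881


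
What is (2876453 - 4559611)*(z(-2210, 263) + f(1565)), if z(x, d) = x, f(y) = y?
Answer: 1085636910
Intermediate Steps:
(2876453 - 4559611)*(z(-2210, 263) + f(1565)) = (2876453 - 4559611)*(-2210 + 1565) = -1683158*(-645) = 1085636910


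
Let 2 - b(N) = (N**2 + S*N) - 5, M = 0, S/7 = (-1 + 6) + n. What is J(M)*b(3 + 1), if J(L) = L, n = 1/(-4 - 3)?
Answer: 0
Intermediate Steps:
n = -1/7 (n = 1/(-7) = -1/7 ≈ -0.14286)
S = 34 (S = 7*((-1 + 6) - 1/7) = 7*(5 - 1/7) = 7*(34/7) = 34)
b(N) = 7 - N**2 - 34*N (b(N) = 2 - ((N**2 + 34*N) - 5) = 2 - (-5 + N**2 + 34*N) = 2 + (5 - N**2 - 34*N) = 7 - N**2 - 34*N)
J(M)*b(3 + 1) = 0*(7 - (3 + 1)**2 - 34*(3 + 1)) = 0*(7 - 1*4**2 - 34*4) = 0*(7 - 1*16 - 136) = 0*(7 - 16 - 136) = 0*(-145) = 0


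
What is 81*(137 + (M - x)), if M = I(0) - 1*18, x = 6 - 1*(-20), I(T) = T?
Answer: 7533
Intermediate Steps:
x = 26 (x = 6 + 20 = 26)
M = -18 (M = 0 - 1*18 = 0 - 18 = -18)
81*(137 + (M - x)) = 81*(137 + (-18 - 1*26)) = 81*(137 + (-18 - 26)) = 81*(137 - 44) = 81*93 = 7533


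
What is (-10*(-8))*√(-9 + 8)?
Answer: 80*I ≈ 80.0*I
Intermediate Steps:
(-10*(-8))*√(-9 + 8) = 80*√(-1) = 80*I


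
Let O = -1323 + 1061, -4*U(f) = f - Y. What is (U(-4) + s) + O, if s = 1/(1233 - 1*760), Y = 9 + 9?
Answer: -242647/946 ≈ -256.50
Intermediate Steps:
Y = 18
U(f) = 9/2 - f/4 (U(f) = -(f - 1*18)/4 = -(f - 18)/4 = -(-18 + f)/4 = 9/2 - f/4)
O = -262
s = 1/473 (s = 1/(1233 - 760) = 1/473 ≈ 0.0021142)
(U(-4) + s) + O = ((9/2 - 1/4*(-4)) + 1/473) - 262 = ((9/2 + 1) + 1/473) - 262 = (11/2 + 1/473) - 262 = 5205/946 - 262 = -242647/946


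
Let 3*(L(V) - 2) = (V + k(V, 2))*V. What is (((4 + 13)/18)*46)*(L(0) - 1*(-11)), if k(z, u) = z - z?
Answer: 5083/9 ≈ 564.78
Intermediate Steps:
k(z, u) = 0
L(V) = 2 + V²/3 (L(V) = 2 + ((V + 0)*V)/3 = 2 + (V*V)/3 = 2 + V²/3)
(((4 + 13)/18)*46)*(L(0) - 1*(-11)) = (((4 + 13)/18)*46)*((2 + (⅓)*0²) - 1*(-11)) = ((17*(1/18))*46)*((2 + (⅓)*0) + 11) = ((17/18)*46)*((2 + 0) + 11) = 391*(2 + 11)/9 = (391/9)*13 = 5083/9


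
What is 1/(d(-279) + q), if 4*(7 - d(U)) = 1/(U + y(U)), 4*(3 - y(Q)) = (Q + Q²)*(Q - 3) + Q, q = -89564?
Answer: -21871659/1958760165064 ≈ -1.1166e-5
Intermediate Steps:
y(Q) = 3 - Q/4 - (-3 + Q)*(Q + Q²)/4 (y(Q) = 3 - ((Q + Q²)*(Q - 3) + Q)/4 = 3 - ((Q + Q²)*(-3 + Q) + Q)/4 = 3 - ((-3 + Q)*(Q + Q²) + Q)/4 = 3 - (Q + (-3 + Q)*(Q + Q²))/4 = 3 + (-Q/4 - (-3 + Q)*(Q + Q²)/4) = 3 - Q/4 - (-3 + Q)*(Q + Q²)/4)
d(U) = 7 - 1/(4*(3 + U²/2 - U³/4 + 3*U/2)) (d(U) = 7 - 1/(4*(U + (3 + U/2 + U²/2 - U³/4))) = 7 - 1/(4*(3 + U²/2 - U³/4 + 3*U/2)))
1/(d(-279) + q) = 1/((83 - 7*(-279)³ + 14*(-279)² + 42*(-279))/(12 - 1*(-279)³ + 2*(-279)² + 6*(-279)) - 89564) = 1/((83 - 7*(-21717639) + 14*77841 - 11718)/(12 - 1*(-21717639) + 2*77841 - 1674) - 89564) = 1/((83 + 152023473 + 1089774 - 11718)/(12 + 21717639 + 155682 - 1674) - 89564) = 1/(153101612/21871659 - 89564) = 1/(-1958760165064/21871659) = -21871659/1958760165064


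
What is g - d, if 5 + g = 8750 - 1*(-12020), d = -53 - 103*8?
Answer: 21642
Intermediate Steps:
d = -877 (d = -53 - 824 = -877)
g = 20765 (g = -5 + (8750 - 1*(-12020)) = -5 + (8750 + 12020) = -5 + 20770 = 20765)
g - d = 20765 - 1*(-877) = 20765 + 877 = 21642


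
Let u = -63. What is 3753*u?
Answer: -236439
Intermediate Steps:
3753*u = 3753*(-63) = -236439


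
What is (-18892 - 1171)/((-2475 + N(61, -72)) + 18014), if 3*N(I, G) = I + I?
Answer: -60189/46739 ≈ -1.2878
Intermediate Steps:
N(I, G) = 2*I/3 (N(I, G) = (I + I)/3 = (2*I)/3 = 2*I/3)
(-18892 - 1171)/((-2475 + N(61, -72)) + 18014) = (-18892 - 1171)/((-2475 + (⅔)*61) + 18014) = -20063/((-2475 + 122/3) + 18014) = -20063/(-7303/3 + 18014) = -20063/46739/3 = -20063*3/46739 = -60189/46739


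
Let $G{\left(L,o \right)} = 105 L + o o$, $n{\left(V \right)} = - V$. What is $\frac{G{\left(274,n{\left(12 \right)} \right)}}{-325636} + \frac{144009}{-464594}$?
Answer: $- \frac{7540973205}{18911066473} \approx -0.39876$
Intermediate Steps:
$G{\left(L,o \right)} = o^{2} + 105 L$ ($G{\left(L,o \right)} = 105 L + o^{2} = o^{2} + 105 L$)
$\frac{G{\left(274,n{\left(12 \right)} \right)}}{-325636} + \frac{144009}{-464594} = \frac{\left(\left(-1\right) 12\right)^{2} + 105 \cdot 274}{-325636} + \frac{144009}{-464594} = \left(\left(-12\right)^{2} + 28770\right) \left(- \frac{1}{325636}\right) + 144009 \left(- \frac{1}{464594}\right) = \left(144 + 28770\right) \left(- \frac{1}{325636}\right) - \frac{144009}{464594} = 28914 \left(- \frac{1}{325636}\right) - \frac{144009}{464594} = - \frac{14457}{162818} - \frac{144009}{464594} = - \frac{7540973205}{18911066473}$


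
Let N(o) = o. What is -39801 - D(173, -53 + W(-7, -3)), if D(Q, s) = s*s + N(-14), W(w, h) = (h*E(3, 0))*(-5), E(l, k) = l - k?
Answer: -39851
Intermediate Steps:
W(w, h) = -15*h (W(w, h) = (h*(3 - 1*0))*(-5) = (h*(3 + 0))*(-5) = (h*3)*(-5) = (3*h)*(-5) = -15*h)
D(Q, s) = -14 + s² (D(Q, s) = s*s - 14 = s² - 14 = -14 + s²)
-39801 - D(173, -53 + W(-7, -3)) = -39801 - (-14 + (-53 - 15*(-3))²) = -39801 - (-14 + (-53 + 45)²) = -39801 - (-14 + (-8)²) = -39801 - (-14 + 64) = -39801 - 1*50 = -39801 - 50 = -39851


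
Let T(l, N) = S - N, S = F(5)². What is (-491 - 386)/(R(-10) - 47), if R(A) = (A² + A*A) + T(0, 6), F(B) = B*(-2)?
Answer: -877/247 ≈ -3.5506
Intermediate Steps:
F(B) = -2*B
S = 100 (S = (-2*5)² = (-10)² = 100)
T(l, N) = 100 - N
R(A) = 94 + 2*A² (R(A) = (A² + A*A) + (100 - 1*6) = (A² + A²) + (100 - 6) = 2*A² + 94 = 94 + 2*A²)
(-491 - 386)/(R(-10) - 47) = (-491 - 386)/((94 + 2*(-10)²) - 47) = -877/((94 + 2*100) - 47) = -877/((94 + 200) - 47) = -877/(294 - 47) = -877/247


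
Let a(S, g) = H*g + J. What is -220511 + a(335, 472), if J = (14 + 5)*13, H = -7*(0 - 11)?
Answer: -183920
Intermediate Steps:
H = 77 (H = -7*(-11) = 77)
J = 247 (J = 19*13 = 247)
a(S, g) = 247 + 77*g (a(S, g) = 77*g + 247 = 247 + 77*g)
-220511 + a(335, 472) = -220511 + (247 + 77*472) = -220511 + (247 + 36344) = -220511 + 36591 = -183920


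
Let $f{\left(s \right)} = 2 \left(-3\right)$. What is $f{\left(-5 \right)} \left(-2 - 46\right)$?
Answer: $288$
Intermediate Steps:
$f{\left(s \right)} = -6$
$f{\left(-5 \right)} \left(-2 - 46\right) = - 6 \left(-2 - 46\right) = \left(-6\right) \left(-48\right) = 288$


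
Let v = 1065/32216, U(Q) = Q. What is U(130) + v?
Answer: 4189145/32216 ≈ 130.03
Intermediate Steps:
v = 1065/32216 (v = 1065*(1/32216) = 1065/32216 ≈ 0.033058)
U(130) + v = 130 + 1065/32216 = 4189145/32216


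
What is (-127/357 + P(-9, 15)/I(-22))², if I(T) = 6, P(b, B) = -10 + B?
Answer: 116281/509796 ≈ 0.22809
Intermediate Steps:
(-127/357 + P(-9, 15)/I(-22))² = (-127/357 + (-10 + 15)/6)² = (-127*1/357 + 5*(⅙))² = (-127/357 + ⅚)² = (341/714)² = 116281/509796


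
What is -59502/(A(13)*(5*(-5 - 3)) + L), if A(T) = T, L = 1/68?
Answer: 4046136/35359 ≈ 114.43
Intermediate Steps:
L = 1/68 ≈ 0.014706
-59502/(A(13)*(5*(-5 - 3)) + L) = -59502/(13*(5*(-5 - 3)) + 1/68) = -59502/(13*(5*(-8)) + 1/68) = -59502/(13*(-40) + 1/68) = -59502/(-520 + 1/68) = -59502/(-35359/68) = -59502*(-68/35359) = 4046136/35359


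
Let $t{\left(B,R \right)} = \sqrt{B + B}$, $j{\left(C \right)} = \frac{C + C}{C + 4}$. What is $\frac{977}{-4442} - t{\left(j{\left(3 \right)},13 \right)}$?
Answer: $- \frac{977}{4442} - \frac{2 \sqrt{21}}{7} \approx -1.5293$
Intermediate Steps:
$j{\left(C \right)} = \frac{2 C}{4 + C}$
$t{\left(B,R \right)} = \sqrt{2} \sqrt{B}$ ($t{\left(B,R \right)} = \sqrt{2 B} = \sqrt{2} \sqrt{B}$)
$\frac{977}{-4442} - t{\left(j{\left(3 \right)},13 \right)} = \frac{977}{-4442} - \sqrt{2} \sqrt{2 \cdot 3 \frac{1}{4 + 3}} = 977 \left(- \frac{1}{4442}\right) - \sqrt{2} \sqrt{2 \cdot 3 \cdot \frac{1}{7}} = - \frac{977}{4442} - \sqrt{2} \sqrt{2 \cdot 3 \cdot \frac{1}{7}} = - \frac{977}{4442} - \sqrt{2} \sqrt{\frac{6}{7}} = - \frac{977}{4442} - \sqrt{2} \frac{\sqrt{42}}{7} = - \frac{977}{4442} - \frac{2 \sqrt{21}}{7}$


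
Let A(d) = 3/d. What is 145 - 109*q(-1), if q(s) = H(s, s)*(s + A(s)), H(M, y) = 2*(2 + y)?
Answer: 1017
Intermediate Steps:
H(M, y) = 4 + 2*y
q(s) = (4 + 2*s)*(s + 3/s)
145 - 109*q(-1) = 145 - 218*(2 - 1)*(3 + (-1)**2)/(-1) = 145 - 218*(-1)*(3 + 1) = 145 - 218*(-1)*4 = 145 - 109*(-8) = 145 + 872 = 1017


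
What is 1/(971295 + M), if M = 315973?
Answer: 1/1287268 ≈ 7.7684e-7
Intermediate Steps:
1/(971295 + M) = 1/(971295 + 315973) = 1/1287268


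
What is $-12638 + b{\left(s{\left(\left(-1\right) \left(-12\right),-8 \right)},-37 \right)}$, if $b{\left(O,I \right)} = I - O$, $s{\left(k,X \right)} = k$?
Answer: $-12687$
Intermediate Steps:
$-12638 + b{\left(s{\left(\left(-1\right) \left(-12\right),-8 \right)},-37 \right)} = -12638 - \left(37 - -12\right) = -12638 - 49 = -12687$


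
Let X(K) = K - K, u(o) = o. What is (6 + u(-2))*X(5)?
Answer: 0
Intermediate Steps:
X(K) = 0
(6 + u(-2))*X(5) = (6 - 2)*0 = 4*0 = 0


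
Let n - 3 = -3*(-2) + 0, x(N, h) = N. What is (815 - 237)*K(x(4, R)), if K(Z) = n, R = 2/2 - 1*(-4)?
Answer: 5202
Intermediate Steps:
R = 5 (R = 2*(½) + 4 = 1 + 4 = 5)
n = 9 (n = 3 + (-3*(-2) + 0) = 3 + (6 + 0) = 3 + 6 = 9)
K(Z) = 9
(815 - 237)*K(x(4, R)) = (815 - 237)*9 = 578*9 = 5202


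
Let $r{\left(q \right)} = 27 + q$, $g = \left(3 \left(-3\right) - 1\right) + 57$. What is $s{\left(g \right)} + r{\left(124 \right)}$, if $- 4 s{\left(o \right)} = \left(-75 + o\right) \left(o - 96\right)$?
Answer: $-192$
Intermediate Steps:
$g = 47$ ($g = \left(-9 - 1\right) + 57 = -10 + 57 = 47$)
$s{\left(o \right)} = - \frac{\left(-96 + o\right) \left(-75 + o\right)}{4}$ ($s{\left(o \right)} = - \frac{\left(-75 + o\right) \left(o - 96\right)}{4} = - \frac{\left(-75 + o\right) \left(-96 + o\right)}{4} = - \frac{\left(-96 + o\right) \left(-75 + o\right)}{4}$)
$s{\left(g \right)} + r{\left(124 \right)} = \left(-1800 - \frac{47^{2}}{4} + \frac{171}{4} \cdot 47\right) + \left(27 + 124\right) = \left(-1800 - \frac{2209}{4} + \frac{8037}{4}\right) + 151 = -343 + 151 = -192$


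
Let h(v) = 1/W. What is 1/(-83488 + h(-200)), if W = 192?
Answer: -192/16029695 ≈ -1.1978e-5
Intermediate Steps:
h(v) = 1/192
1/(-83488 + h(-200)) = 1/(-83488 + 1/192) = 1/(-16029695/192) = -192/16029695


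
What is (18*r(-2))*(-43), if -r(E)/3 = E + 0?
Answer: -4644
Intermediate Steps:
r(E) = -3*E (r(E) = -3*(E + 0) = -3*E)
(18*r(-2))*(-43) = (18*(-3*(-2)))*(-43) = (18*6)*(-43) = 108*(-43) = -4644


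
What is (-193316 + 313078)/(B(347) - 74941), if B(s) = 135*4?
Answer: -119762/74401 ≈ -1.6097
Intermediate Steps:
B(s) = 540
(-193316 + 313078)/(B(347) - 74941) = (-193316 + 313078)/(540 - 74941) = 119762/(-74401) = 119762*(-1/74401) = -119762/74401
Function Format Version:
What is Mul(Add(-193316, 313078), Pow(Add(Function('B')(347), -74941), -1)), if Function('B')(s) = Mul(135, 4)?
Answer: Rational(-119762, 74401) ≈ -1.6097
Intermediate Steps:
Function('B')(s) = 540
Mul(Add(-193316, 313078), Pow(Add(Function('B')(347), -74941), -1)) = Mul(Add(-193316, 313078), Pow(Add(540, -74941), -1)) = Mul(119762, Pow(-74401, -1)) = Mul(119762, Rational(-1, 74401)) = Rational(-119762, 74401)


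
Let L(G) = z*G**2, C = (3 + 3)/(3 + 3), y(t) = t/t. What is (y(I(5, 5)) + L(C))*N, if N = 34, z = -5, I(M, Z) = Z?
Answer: -136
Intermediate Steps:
y(t) = 1
C = 1 (C = 6/6 = 6*(1/6) = 1)
L(G) = -5*G**2
(y(I(5, 5)) + L(C))*N = (1 - 5*1**2)*34 = (1 - 5*1)*34 = (1 - 5)*34 = -4*34 = -136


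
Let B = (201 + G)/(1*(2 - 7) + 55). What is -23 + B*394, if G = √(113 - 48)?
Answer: 39022/25 + 197*√65/25 ≈ 1624.4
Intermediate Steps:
G = √65 ≈ 8.0623
B = 201/50 + √65/50 (B = (201 + √65)/(1*(2 - 7) + 55) = (201 + √65)/(1*(-5) + 55) = (201 + √65)/(-5 + 55) = (201 + √65)/50 = (201 + √65)*(1/50) = 201/50 + √65/50 ≈ 4.1812)
-23 + B*394 = -23 + (201/50 + √65/50)*394 = -23 + (39597/25 + 197*√65/25) = 39022/25 + 197*√65/25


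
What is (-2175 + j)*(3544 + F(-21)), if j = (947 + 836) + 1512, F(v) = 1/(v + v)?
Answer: 11907760/3 ≈ 3.9693e+6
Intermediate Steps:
F(v) = 1/(2*v)
j = 3295 (j = 1783 + 1512 = 3295)
(-2175 + j)*(3544 + F(-21)) = (-2175 + 3295)*(3544 + (½)/(-21)) = 1120*(3544 + (½)*(-1/21)) = 1120*(3544 - 1/42) = 1120*(148847/42) = 11907760/3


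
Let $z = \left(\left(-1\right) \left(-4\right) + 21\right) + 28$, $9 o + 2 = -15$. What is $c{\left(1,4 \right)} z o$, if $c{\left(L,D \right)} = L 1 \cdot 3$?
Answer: $- \frac{901}{3} \approx -300.33$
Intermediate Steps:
$c{\left(L,D \right)} = 3 L$ ($c{\left(L,D \right)} = L 3 = 3 L$)
$o = - \frac{17}{9}$ ($o = - \frac{2}{9} + \frac{1}{9} \left(-15\right) = - \frac{2}{9} - \frac{5}{3} = - \frac{17}{9} \approx -1.8889$)
$z = 53$ ($z = \left(4 + 21\right) + 28 = 25 + 28 = 53$)
$c{\left(1,4 \right)} z o = 3 \cdot 1 \cdot 53 \left(- \frac{17}{9}\right) = 3 \cdot 53 \left(- \frac{17}{9}\right) = 159 \left(- \frac{17}{9}\right) = - \frac{901}{3}$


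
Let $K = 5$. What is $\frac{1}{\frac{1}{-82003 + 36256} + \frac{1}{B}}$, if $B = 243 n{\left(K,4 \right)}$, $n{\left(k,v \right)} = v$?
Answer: $\frac{4940676}{4975} \approx 993.1$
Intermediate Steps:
$B = 972$ ($B = 243 \cdot 4 = 972$)
$\frac{1}{\frac{1}{-82003 + 36256} + \frac{1}{B}} = \frac{1}{\frac{1}{-82003 + 36256} + \frac{1}{972}} = \frac{1}{\frac{1}{-45747} + \frac{1}{972}} = \frac{1}{- \frac{1}{45747} + \frac{1}{972}} = \frac{1}{\frac{4975}{4940676}} = \frac{4940676}{4975}$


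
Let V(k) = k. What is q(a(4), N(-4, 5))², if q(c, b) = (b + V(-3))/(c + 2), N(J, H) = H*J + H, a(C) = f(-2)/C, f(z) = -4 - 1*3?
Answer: 5184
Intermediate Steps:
f(z) = -7 (f(z) = -4 - 3 = -7)
a(C) = -7/C
N(J, H) = H + H*J
q(c, b) = (-3 + b)/(2 + c) (q(c, b) = (b - 3)/(c + 2) = (-3 + b)/(2 + c))
q(a(4), N(-4, 5))² = ((-3 + 5*(1 - 4))/(2 - 7/4))² = ((-3 + 5*(-3))/(2 - 7*¼))² = ((-3 - 15)/(2 - 7/4))² = (-18/(¼))² = (4*(-18))² = (-72)² = 5184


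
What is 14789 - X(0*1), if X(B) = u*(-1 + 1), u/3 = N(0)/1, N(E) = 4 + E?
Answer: 14789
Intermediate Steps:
u = 12 (u = 3*((4 + 0)/1) = 3*(4*1) = 3*4 = 12)
X(B) = 0 (X(B) = 12*(-1 + 1) = 12*0 = 0)
14789 - X(0*1) = 14789 - 1*0 = 14789 + 0 = 14789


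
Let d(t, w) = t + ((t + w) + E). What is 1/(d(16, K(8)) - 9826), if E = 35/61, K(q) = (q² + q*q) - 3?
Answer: -61/589774 ≈ -0.00010343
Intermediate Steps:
K(q) = -3 + 2*q² (K(q) = (q² + q²) - 3 = 2*q² - 3 = -3 + 2*q²)
E = 35/61 (E = 35*(1/61) = 35/61 ≈ 0.57377)
d(t, w) = 35/61 + w + 2*t (d(t, w) = t + ((t + w) + 35/61) = t + (35/61 + t + w) = 35/61 + w + 2*t)
1/(d(16, K(8)) - 9826) = 1/((35/61 + (-3 + 2*8²) + 2*16) - 9826) = 1/((35/61 + (-3 + 2*64) + 32) - 9826) = 1/((35/61 + (-3 + 128) + 32) - 9826) = 1/((35/61 + 125 + 32) - 9826) = 1/(9612/61 - 9826) = 1/(-589774/61) = -61/589774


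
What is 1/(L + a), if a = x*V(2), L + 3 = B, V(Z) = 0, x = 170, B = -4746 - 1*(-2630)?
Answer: -1/2119 ≈ -0.00047192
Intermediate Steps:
B = -2116 (B = -4746 + 2630 = -2116)
L = -2119 (L = -3 - 2116 = -2119)
a = 0 (a = 170*0 = 0)
1/(L + a) = 1/(-2119 + 0) = 1/(-2119) = -1/2119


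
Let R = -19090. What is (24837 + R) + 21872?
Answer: 27619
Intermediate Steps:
(24837 + R) + 21872 = (24837 - 19090) + 21872 = 5747 + 21872 = 27619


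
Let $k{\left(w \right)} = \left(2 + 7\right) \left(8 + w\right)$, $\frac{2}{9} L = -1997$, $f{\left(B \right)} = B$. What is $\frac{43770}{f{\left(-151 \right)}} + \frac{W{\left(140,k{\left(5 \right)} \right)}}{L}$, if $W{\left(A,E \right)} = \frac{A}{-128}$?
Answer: $- \frac{12586846075}{43422768} \approx -289.87$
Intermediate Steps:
$L = - \frac{17973}{2}$ ($L = \frac{9}{2} \left(-1997\right) = - \frac{17973}{2} \approx -8986.5$)
$k{\left(w \right)} = 72 + 9 w$ ($k{\left(w \right)} = 9 \left(8 + w\right) = 72 + 9 w$)
$W{\left(A,E \right)} = - \frac{A}{128}$ ($W{\left(A,E \right)} = A \left(- \frac{1}{128}\right) = - \frac{A}{128}$)
$\frac{43770}{f{\left(-151 \right)}} + \frac{W{\left(140,k{\left(5 \right)} \right)}}{L} = \frac{43770}{-151} + \frac{\left(- \frac{1}{128}\right) 140}{- \frac{17973}{2}} = 43770 \left(- \frac{1}{151}\right) - - \frac{35}{287568} = - \frac{43770}{151} + \frac{35}{287568} = - \frac{12586846075}{43422768}$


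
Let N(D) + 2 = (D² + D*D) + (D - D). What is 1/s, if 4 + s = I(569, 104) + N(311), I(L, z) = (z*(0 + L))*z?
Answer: 1/6347740 ≈ 1.5754e-7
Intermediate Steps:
I(L, z) = L*z² (I(L, z) = (z*L)*z = (L*z)*z = L*z²)
N(D) = -2 + 2*D² (N(D) = -2 + ((D² + D*D) + (D - D)) = -2 + ((D² + D²) + 0) = -2 + (2*D² + 0) = -2 + 2*D²)
s = 6347740 (s = -4 + (569*104² + (-2 + 2*311²)) = -4 + (569*10816 + (-2 + 2*96721)) = -4 + (6154304 + (-2 + 193442)) = -4 + (6154304 + 193440) = -4 + 6347744 = 6347740)
1/s = 1/6347740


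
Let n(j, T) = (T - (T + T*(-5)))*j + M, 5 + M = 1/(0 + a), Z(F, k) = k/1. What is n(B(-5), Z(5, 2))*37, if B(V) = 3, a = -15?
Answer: 13838/15 ≈ 922.53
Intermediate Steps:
Z(F, k) = k (Z(F, k) = k*1 = k)
M = -76/15 (M = -5 + 1/(0 - 15) = -5 + 1/(-15) = -5 - 1/15 = -76/15 ≈ -5.0667)
n(j, T) = -76/15 + 5*T*j (n(j, T) = (T - (T + T*(-5)))*j - 76/15 = (T - (T - 5*T))*j - 76/15 = (T - (-4)*T)*j - 76/15 = (T + 4*T)*j - 76/15 = (5*T)*j - 76/15 = 5*T*j - 76/15 = -76/15 + 5*T*j)
n(B(-5), Z(5, 2))*37 = (-76/15 + 5*2*3)*37 = (-76/15 + 30)*37 = (374/15)*37 = 13838/15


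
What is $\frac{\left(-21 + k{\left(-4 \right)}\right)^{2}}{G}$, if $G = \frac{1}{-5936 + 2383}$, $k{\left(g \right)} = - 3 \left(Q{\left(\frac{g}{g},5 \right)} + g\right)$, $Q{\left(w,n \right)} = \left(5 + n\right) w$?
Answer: $-5404113$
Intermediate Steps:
$Q{\left(w,n \right)} = w \left(5 + n\right)$
$k{\left(g \right)} = -30 - 3 g$ ($k{\left(g \right)} = - 3 \left(\frac{g}{g} \left(5 + 5\right) + g\right) = - 3 \left(1 \cdot 10 + g\right) = - 3 \left(10 + g\right) = -30 - 3 g$)
$G = - \frac{1}{3553}$ ($G = \frac{1}{-3553} = - \frac{1}{3553} \approx -0.00028145$)
$\frac{\left(-21 + k{\left(-4 \right)}\right)^{2}}{G} = \frac{\left(-21 - 18\right)^{2}}{- \frac{1}{3553}} = \left(-21 + \left(-30 + 12\right)\right)^{2} \left(-3553\right) = \left(-21 - 18\right)^{2} \left(-3553\right) = \left(-39\right)^{2} \left(-3553\right) = 1521 \left(-3553\right) = -5404113$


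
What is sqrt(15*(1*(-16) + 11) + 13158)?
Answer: 7*sqrt(267) ≈ 114.38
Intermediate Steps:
sqrt(15*(1*(-16) + 11) + 13158) = sqrt(15*(-16 + 11) + 13158) = sqrt(15*(-5) + 13158) = sqrt(-75 + 13158) = sqrt(13083) = 7*sqrt(267)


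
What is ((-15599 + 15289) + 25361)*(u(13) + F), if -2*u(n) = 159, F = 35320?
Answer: 1765619531/2 ≈ 8.8281e+8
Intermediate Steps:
u(n) = -159/2 (u(n) = -½*159 = -159/2)
((-15599 + 15289) + 25361)*(u(13) + F) = ((-15599 + 15289) + 25361)*(-159/2 + 35320) = (-310 + 25361)*(70481/2) = 25051*(70481/2) = 1765619531/2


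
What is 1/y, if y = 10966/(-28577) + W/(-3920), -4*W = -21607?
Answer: -448087360/789410119 ≈ -0.56762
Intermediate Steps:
W = 21607/4 (W = -¼*(-21607) = 21607/4 ≈ 5401.8)
y = -789410119/448087360 (y = 10966/(-28577) + (21607/4)/(-3920) = 10966*(-1/28577) + (21607/4)*(-1/3920) = -10966/28577 - 21607/15680 = -789410119/448087360 ≈ -1.7617)
1/y = 1/(-789410119/448087360) = -448087360/789410119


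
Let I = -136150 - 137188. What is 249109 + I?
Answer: -24229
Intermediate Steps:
I = -273338
249109 + I = 249109 - 273338 = -24229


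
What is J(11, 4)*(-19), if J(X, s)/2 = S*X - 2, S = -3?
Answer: 1330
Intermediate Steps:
J(X, s) = -4 - 6*X (J(X, s) = 2*(-3*X - 2) = 2*(-2 - 3*X) = -4 - 6*X)
J(11, 4)*(-19) = (-4 - 6*11)*(-19) = (-4 - 66)*(-19) = -70*(-19) = 1330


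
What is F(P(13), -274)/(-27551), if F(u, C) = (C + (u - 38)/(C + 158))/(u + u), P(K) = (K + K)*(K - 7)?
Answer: 409/12783664 ≈ 3.1994e-5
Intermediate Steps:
P(K) = 2*K*(-7 + K) (P(K) = (2*K)*(-7 + K) = 2*K*(-7 + K))
F(u, C) = (C + (-38 + u)/(158 + C))/(2*u) (F(u, C) = (C + (-38 + u)/(158 + C))/((2*u)) = (C + (-38 + u)/(158 + C))*(1/(2*u)) = (C + (-38 + u)/(158 + C))/(2*u))
F(P(13), -274)/(-27551) = ((-38 + 2*13*(-7 + 13) + (-274)² + 158*(-274))/(2*((2*13*(-7 + 13)))*(158 - 274)))/(-27551) = ((½)*(-38 + 2*13*6 + 75076 - 43292)/((2*13*6)*(-116)))*(-1/27551) = ((½)*(-1/116)*(-38 + 156 + 75076 - 43292)/156)*(-1/27551) = ((½)*(1/156)*(-1/116)*31902)*(-1/27551) = -409/464*(-1/27551) = 409/12783664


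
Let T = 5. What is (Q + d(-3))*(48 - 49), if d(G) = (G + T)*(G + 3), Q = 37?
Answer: -37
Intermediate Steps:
d(G) = (3 + G)*(5 + G) (d(G) = (G + 5)*(G + 3) = (5 + G)*(3 + G) = (3 + G)*(5 + G))
(Q + d(-3))*(48 - 49) = (37 + (15 + (-3)² + 8*(-3)))*(48 - 49) = (37 + (15 + 9 - 24))*(-1) = (37 + 0)*(-1) = 37*(-1) = -37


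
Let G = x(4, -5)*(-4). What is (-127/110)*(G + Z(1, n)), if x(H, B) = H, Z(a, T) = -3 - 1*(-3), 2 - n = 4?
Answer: 1016/55 ≈ 18.473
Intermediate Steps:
n = -2 (n = 2 - 1*4 = 2 - 4 = -2)
Z(a, T) = 0 (Z(a, T) = -3 + 3 = 0)
G = -16 (G = 4*(-4) = -16)
(-127/110)*(G + Z(1, n)) = (-127/110)*(-16 + 0) = -127*1/110*(-16) = -127/110*(-16) = 1016/55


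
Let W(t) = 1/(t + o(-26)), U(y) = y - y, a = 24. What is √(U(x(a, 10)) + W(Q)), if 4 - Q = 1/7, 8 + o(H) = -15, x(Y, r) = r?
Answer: I*√938/134 ≈ 0.22856*I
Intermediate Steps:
U(y) = 0
o(H) = -23 (o(H) = -8 - 15 = -23)
Q = 27/7 (Q = 4 - 1/7 = 4 - 1*⅐ = 4 - ⅐ = 27/7 ≈ 3.8571)
W(t) = 1/(-23 + t) (W(t) = 1/(t - 23) = 1/(-23 + t))
√(U(x(a, 10)) + W(Q)) = √(0 + 1/(-23 + 27/7)) = √(0 + 1/(-134/7)) = √(0 - 7/134) = √(-7/134) = I*√938/134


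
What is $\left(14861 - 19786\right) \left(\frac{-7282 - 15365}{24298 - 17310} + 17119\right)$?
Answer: $- \frac{589054255625}{6988} \approx -8.4295 \cdot 10^{7}$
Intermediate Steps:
$\left(14861 - 19786\right) \left(\frac{-7282 - 15365}{24298 - 17310} + 17119\right) = - 4925 \left(- \frac{22647}{6988} + 17119\right) = \left(-4925\right) \frac{119604925}{6988} = - \frac{589054255625}{6988}$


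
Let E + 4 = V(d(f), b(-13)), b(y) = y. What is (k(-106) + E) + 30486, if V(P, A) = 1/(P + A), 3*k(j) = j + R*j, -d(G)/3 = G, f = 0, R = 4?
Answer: 1181905/39 ≈ 30305.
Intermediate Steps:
d(G) = -3*G
k(j) = 5*j/3 (k(j) = (j + 4*j)/3 = (5*j)/3 = 5*j/3)
V(P, A) = 1/(A + P)
E = -53/13 (E = -4 + 1/(-13 - 3*0) = -4 + 1/(-13 + 0) = -4 + 1/(-13) = -4 - 1/13 = -53/13 ≈ -4.0769)
(k(-106) + E) + 30486 = ((5/3)*(-106) - 53/13) + 30486 = (-530/3 - 53/13) + 30486 = -7049/39 + 30486 = 1181905/39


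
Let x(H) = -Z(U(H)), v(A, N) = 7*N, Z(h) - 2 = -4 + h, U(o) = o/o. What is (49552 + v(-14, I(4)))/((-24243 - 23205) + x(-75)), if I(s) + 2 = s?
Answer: -49566/47447 ≈ -1.0447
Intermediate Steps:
U(o) = 1
Z(h) = -2 + h (Z(h) = 2 + (-4 + h) = -2 + h)
I(s) = -2 + s
x(H) = 1 (x(H) = -(-2 + 1) = -1*(-1) = 1)
(49552 + v(-14, I(4)))/((-24243 - 23205) + x(-75)) = (49552 + 7*(-2 + 4))/((-24243 - 23205) + 1) = (49552 + 7*2)/(-47448 + 1) = (49552 + 14)/(-47447) = 49566*(-1/47447) = -49566/47447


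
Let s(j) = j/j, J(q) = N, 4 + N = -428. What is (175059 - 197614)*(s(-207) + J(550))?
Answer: 9721205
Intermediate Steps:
N = -432 (N = -4 - 428 = -432)
J(q) = -432
s(j) = 1
(175059 - 197614)*(s(-207) + J(550)) = (175059 - 197614)*(1 - 432) = -22555*(-431) = 9721205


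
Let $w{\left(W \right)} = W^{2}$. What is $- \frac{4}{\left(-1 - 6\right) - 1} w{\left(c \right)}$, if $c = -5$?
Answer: $\frac{25}{2} \approx 12.5$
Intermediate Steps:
$- \frac{4}{\left(-1 - 6\right) - 1} w{\left(c \right)} = - \frac{4}{\left(-1 - 6\right) - 1} \left(-5\right)^{2} = - \frac{4}{\left(-1 - 6\right) - 1} \cdot 25 = - \frac{4}{-7 - 1} \cdot 25 = - \frac{4}{-8} \cdot 25 = \left(-4\right) \left(- \frac{1}{8}\right) 25 = \frac{1}{2} \cdot 25 = \frac{25}{2}$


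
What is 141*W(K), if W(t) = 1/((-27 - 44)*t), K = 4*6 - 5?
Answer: -141/1349 ≈ -0.10452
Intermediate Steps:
K = 19 (K = 24 - 5 = 19)
W(t) = -1/(71*t) (W(t) = 1/((-71)*t) = -1/(71*t))
141*W(K) = 141*(-1/71/19) = 141*(-1/71*1/19) = 141*(-1/1349) = -141/1349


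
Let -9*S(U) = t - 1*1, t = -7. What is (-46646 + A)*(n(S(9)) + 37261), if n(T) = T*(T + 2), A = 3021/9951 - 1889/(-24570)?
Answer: -11474425425111058013/6601393890 ≈ -1.7382e+9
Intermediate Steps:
S(U) = 8/9 (S(U) = -(-7 - 1*1)/9 = -(-7 - 1)/9 = -⅑*(-8) = 8/9)
A = 31007803/81498690 (A = 3021*(1/9951) - 1889*(-1/24570) = 1007/3317 + 1889/24570 = 31007803/81498690 ≈ 0.38047)
n(T) = T*(2 + T)
(-46646 + A)*(n(S(9)) + 37261) = (-46646 + 31007803/81498690)*(8*(2 + 8/9)/9 + 37261) = -3801556885937*((8/9)*(26/9) + 37261)/81498690 = -3801556885937*(208/81 + 37261)/81498690 = -3801556885937/81498690*3018349/81 = -11474425425111058013/6601393890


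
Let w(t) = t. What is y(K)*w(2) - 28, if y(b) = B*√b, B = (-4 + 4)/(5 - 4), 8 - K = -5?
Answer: -28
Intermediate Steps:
K = 13 (K = 8 - 1*(-5) = 8 + 5 = 13)
B = 0 (B = 0/1 = 0*1 = 0)
y(b) = 0 (y(b) = 0*√b = 0)
y(K)*w(2) - 28 = 0*2 - 28 = 0 - 28 = -28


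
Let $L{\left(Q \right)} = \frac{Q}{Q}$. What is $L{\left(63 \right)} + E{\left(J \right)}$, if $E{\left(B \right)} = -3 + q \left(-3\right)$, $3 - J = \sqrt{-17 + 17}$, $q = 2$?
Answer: $-8$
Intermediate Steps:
$J = 3$ ($J = 3 - \sqrt{-17 + 17} = 3 - \sqrt{0} = 3 - 0 = 3 + 0 = 3$)
$L{\left(Q \right)} = 1$
$E{\left(B \right)} = -9$ ($E{\left(B \right)} = -3 + 2 \left(-3\right) = -3 - 6 = -9$)
$L{\left(63 \right)} + E{\left(J \right)} = 1 - 9 = -8$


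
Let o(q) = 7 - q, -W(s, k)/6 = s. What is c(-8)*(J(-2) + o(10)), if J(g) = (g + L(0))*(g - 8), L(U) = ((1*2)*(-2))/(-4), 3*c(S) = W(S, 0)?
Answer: 112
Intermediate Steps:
W(s, k) = -6*s
c(S) = -2*S (c(S) = (-6*S)/3 = -2*S)
L(U) = 1 (L(U) = (2*(-2))*(-¼) = -4*(-¼) = 1)
J(g) = (1 + g)*(-8 + g) (J(g) = (g + 1)*(g - 8) = (1 + g)*(-8 + g))
c(-8)*(J(-2) + o(10)) = (-2*(-8))*((-8 + (-2)² - 7*(-2)) + (7 - 1*10)) = 16*((-8 + 4 + 14) + (7 - 10)) = 16*(10 - 3) = 16*7 = 112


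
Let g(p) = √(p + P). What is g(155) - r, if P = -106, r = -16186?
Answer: 16193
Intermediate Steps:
g(p) = √(-106 + p) (g(p) = √(p - 106) = √(-106 + p))
g(155) - r = √(-106 + 155) - 1*(-16186) = √49 + 16186 = 7 + 16186 = 16193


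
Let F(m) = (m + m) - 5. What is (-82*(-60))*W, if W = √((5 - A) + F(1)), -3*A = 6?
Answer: 9840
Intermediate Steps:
A = -2 (A = -⅓*6 = -2)
F(m) = -5 + 2*m (F(m) = 2*m - 5 = -5 + 2*m)
W = 2 (W = √((5 - 1*(-2)) + (-5 + 2*1)) = √((5 + 2) + (-5 + 2)) = √(7 - 3) = √4 = 2)
(-82*(-60))*W = -82*(-60)*2 = 4920*2 = 9840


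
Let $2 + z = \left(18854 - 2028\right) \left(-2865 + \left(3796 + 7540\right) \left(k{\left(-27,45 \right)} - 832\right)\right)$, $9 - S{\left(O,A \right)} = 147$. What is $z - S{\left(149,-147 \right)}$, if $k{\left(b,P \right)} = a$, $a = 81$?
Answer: $-143293597890$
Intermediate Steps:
$S{\left(O,A \right)} = -138$ ($S{\left(O,A \right)} = 9 - 147 = -138$)
$k{\left(b,P \right)} = 81$
$z = -143293598028$ ($z = -2 + \left(18854 - 2028\right) \left(-2865 + \left(3796 + 7540\right) \left(81 - 832\right)\right) = -2 + 16826 \left(-2865 + 11336 \left(-751\right)\right) = -2 + 16826 \left(-2865 - 8513336\right) = -2 + 16826 \left(-8516201\right) = -2 - 143293598026 = -143293598028$)
$z - S{\left(149,-147 \right)} = -143293598028 - -138 = -143293598028 + 138 = -143293597890$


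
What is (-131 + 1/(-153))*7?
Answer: -140308/153 ≈ -917.05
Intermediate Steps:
(-131 + 1/(-153))*7 = (-131 - 1/153)*7 = -20044/153*7 = -140308/153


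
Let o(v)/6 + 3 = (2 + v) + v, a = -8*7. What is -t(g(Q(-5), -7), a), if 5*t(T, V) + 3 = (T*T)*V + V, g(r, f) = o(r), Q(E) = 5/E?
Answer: 18203/5 ≈ 3640.6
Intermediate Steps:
a = -56
o(v) = -6 + 12*v (o(v) = -18 + 6*((2 + v) + v) = -18 + 6*(2 + 2*v) = -18 + (12 + 12*v) = -6 + 12*v)
g(r, f) = -6 + 12*r
t(T, V) = -⅗ + V/5 + V*T²/5 (t(T, V) = -⅗ + ((T*T)*V + V)/5 = -⅗ + (T²*V + V)/5 = -⅗ + (V*T² + V)/5 = -⅗ + (V + V*T²)/5 = -⅗ + (V/5 + V*T²/5) = -⅗ + V/5 + V*T²/5)
-t(g(Q(-5), -7), a) = -(-⅗ + (⅕)*(-56) + (⅕)*(-56)*(-6 + 12*(5/(-5)))²) = -(-⅗ - 56/5 + (⅕)*(-56)*(-6 + 12*(5*(-⅕)))²) = -(-⅗ - 56/5 + (⅕)*(-56)*(-6 + 12*(-1))²) = -(-⅗ - 56/5 + (⅕)*(-56)*(-6 - 12)²) = -(-⅗ - 56/5 + (⅕)*(-56)*(-18)²) = -(-⅗ - 56/5 + (⅕)*(-56)*324) = -(-⅗ - 56/5 - 18144/5) = -1*(-18203/5) = 18203/5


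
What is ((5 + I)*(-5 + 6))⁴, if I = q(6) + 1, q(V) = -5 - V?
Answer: 625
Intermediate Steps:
I = -10 (I = (-5 - 1*6) + 1 = (-5 - 6) + 1 = -11 + 1 = -10)
((5 + I)*(-5 + 6))⁴ = ((5 - 10)*(-5 + 6))⁴ = (-5*1)⁴ = (-5)⁴ = 625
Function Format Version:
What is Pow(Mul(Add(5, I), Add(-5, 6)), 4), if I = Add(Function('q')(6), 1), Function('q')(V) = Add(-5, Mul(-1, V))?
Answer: 625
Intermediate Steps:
I = -10 (I = Add(Add(-5, Mul(-1, 6)), 1) = Add(Add(-5, -6), 1) = Add(-11, 1) = -10)
Pow(Mul(Add(5, I), Add(-5, 6)), 4) = Pow(Mul(Add(5, -10), Add(-5, 6)), 4) = Pow(Mul(-5, 1), 4) = Pow(-5, 4) = 625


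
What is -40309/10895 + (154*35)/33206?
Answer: -639888302/180889685 ≈ -3.5374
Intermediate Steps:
-40309/10895 + (154*35)/33206 = -40309*1/10895 + 5390*(1/33206) = -40309/10895 + 2695/16603 = -639888302/180889685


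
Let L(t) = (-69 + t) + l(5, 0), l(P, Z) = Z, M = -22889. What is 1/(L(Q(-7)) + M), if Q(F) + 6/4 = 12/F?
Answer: -14/321457 ≈ -4.3552e-5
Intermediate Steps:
Q(F) = -3/2 + 12/F
L(t) = -69 + t (L(t) = (-69 + t) + 0 = -69 + t)
1/(L(Q(-7)) + M) = 1/((-69 + (-3/2 + 12/(-7))) - 22889) = 1/((-69 + (-3/2 + 12*(-1/7))) - 22889) = 1/((-69 + (-3/2 - 12/7)) - 22889) = 1/((-69 - 45/14) - 22889) = 1/(-1011/14 - 22889) = 1/(-321457/14) = -14/321457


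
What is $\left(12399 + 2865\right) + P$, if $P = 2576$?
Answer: $17840$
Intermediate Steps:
$\left(12399 + 2865\right) + P = \left(12399 + 2865\right) + 2576 = 15264 + 2576 = 17840$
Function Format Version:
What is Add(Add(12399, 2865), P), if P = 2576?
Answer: 17840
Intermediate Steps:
Add(Add(12399, 2865), P) = Add(Add(12399, 2865), 2576) = Add(15264, 2576) = 17840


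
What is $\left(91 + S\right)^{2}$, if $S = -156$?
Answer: $4225$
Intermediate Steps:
$\left(91 + S\right)^{2} = \left(91 - 156\right)^{2} = \left(-65\right)^{2} = 4225$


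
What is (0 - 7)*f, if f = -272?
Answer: 1904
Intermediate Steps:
(0 - 7)*f = (0 - 7)*(-272) = -7*(-272) = 1904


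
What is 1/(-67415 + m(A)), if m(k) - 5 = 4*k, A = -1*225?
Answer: -1/68310 ≈ -1.4639e-5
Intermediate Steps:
A = -225
m(k) = 5 + 4*k
1/(-67415 + m(A)) = 1/(-67415 + (5 + 4*(-225))) = 1/(-67415 + (5 - 900)) = 1/(-67415 - 895) = 1/(-68310) = -1/68310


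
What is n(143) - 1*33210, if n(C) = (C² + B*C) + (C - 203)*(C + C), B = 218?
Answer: 1253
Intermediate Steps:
n(C) = C² + 218*C + 2*C*(-203 + C) (n(C) = (C² + 218*C) + (C - 203)*(C + C) = (C² + 218*C) + (-203 + C)*(2*C) = (C² + 218*C) + 2*C*(-203 + C) = C² + 218*C + 2*C*(-203 + C))
n(143) - 1*33210 = 143*(-188 + 3*143) - 1*33210 = 143*(-188 + 429) - 33210 = 143*241 - 33210 = 34463 - 33210 = 1253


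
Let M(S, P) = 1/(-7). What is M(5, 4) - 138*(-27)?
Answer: 26081/7 ≈ 3725.9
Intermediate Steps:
M(S, P) = -1/7
M(5, 4) - 138*(-27) = -1/7 - 138*(-27) = -1/7 + 3726 = 26081/7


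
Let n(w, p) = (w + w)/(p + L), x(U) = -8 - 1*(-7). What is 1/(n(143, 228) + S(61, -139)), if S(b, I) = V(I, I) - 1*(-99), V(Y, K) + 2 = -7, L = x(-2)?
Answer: 227/20716 ≈ 0.010958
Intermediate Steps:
x(U) = -1 (x(U) = -8 + 7 = -1)
L = -1
V(Y, K) = -9 (V(Y, K) = -2 - 7 = -9)
n(w, p) = 2*w/(-1 + p) (n(w, p) = (w + w)/(p - 1) = (2*w)/(-1 + p) = 2*w/(-1 + p))
S(b, I) = 90 (S(b, I) = -9 - 1*(-99) = -9 + 99 = 90)
1/(n(143, 228) + S(61, -139)) = 1/(2*143/(-1 + 228) + 90) = 1/(2*143/227 + 90) = 1/(2*143*(1/227) + 90) = 1/(286/227 + 90) = 1/(20716/227) = 227/20716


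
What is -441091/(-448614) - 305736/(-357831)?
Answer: 10925684575/5945481342 ≈ 1.8376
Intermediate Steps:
-441091/(-448614) - 305736/(-357831) = -441091*(-1/448614) - 305736*(-1/357831) = 441091/448614 + 101912/119277 = 10925684575/5945481342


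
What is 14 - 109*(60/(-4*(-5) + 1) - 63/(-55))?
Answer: -162579/385 ≈ -422.28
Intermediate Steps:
14 - 109*(60/(-4*(-5) + 1) - 63/(-55)) = 14 - 109*(60/(20 + 1) - 63*(-1/55)) = 14 - 109*(60/21 + 63/55) = 14 - 109*(60*(1/21) + 63/55) = 14 - 109*(20/7 + 63/55) = 14 - 109*1541/385 = 14 - 167969/385 = -162579/385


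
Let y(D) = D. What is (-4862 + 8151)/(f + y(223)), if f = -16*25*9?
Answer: -299/307 ≈ -0.97394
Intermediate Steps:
f = -3600 (f = -400*9 = -3600)
(-4862 + 8151)/(f + y(223)) = (-4862 + 8151)/(-3600 + 223) = 3289/(-3377) = 3289*(-1/3377) = -299/307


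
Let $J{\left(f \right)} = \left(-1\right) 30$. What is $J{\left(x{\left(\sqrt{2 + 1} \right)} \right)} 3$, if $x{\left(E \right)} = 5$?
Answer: $-90$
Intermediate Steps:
$J{\left(f \right)} = -30$
$J{\left(x{\left(\sqrt{2 + 1} \right)} \right)} 3 = \left(-30\right) 3 = -90$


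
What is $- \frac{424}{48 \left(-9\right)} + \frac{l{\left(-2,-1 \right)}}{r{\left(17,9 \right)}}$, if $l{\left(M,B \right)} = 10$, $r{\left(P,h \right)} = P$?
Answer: $\frac{1441}{918} \approx 1.5697$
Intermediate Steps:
$- \frac{424}{48 \left(-9\right)} + \frac{l{\left(-2,-1 \right)}}{r{\left(17,9 \right)}} = - \frac{424}{48 \left(-9\right)} + \frac{10}{17} = - \frac{424}{-432} + 10 \cdot \frac{1}{17} = \left(-424\right) \left(- \frac{1}{432}\right) + \frac{10}{17} = \frac{53}{54} + \frac{10}{17} = \frac{1441}{918}$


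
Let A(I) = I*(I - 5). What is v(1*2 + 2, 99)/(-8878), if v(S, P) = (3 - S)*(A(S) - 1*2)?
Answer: -3/4439 ≈ -0.00067583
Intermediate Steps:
A(I) = I*(-5 + I)
v(S, P) = (-2 + S*(-5 + S))*(3 - S) (v(S, P) = (3 - S)*(S*(-5 + S) - 1*2) = (3 - S)*(S*(-5 + S) - 2) = (3 - S)*(-2 + S*(-5 + S)) = (-2 + S*(-5 + S))*(3 - S))
v(1*2 + 2, 99)/(-8878) = (-6 - (1*2 + 2)³ - 13*(1*2 + 2) + 8*(1*2 + 2)²)/(-8878) = (-6 - (2 + 2)³ - 13*(2 + 2) + 8*(2 + 2)²)*(-1/8878) = (-6 - 1*4³ - 13*4 + 8*4²)*(-1/8878) = (-6 - 1*64 - 52 + 8*16)*(-1/8878) = (-6 - 64 - 52 + 128)*(-1/8878) = 6*(-1/8878) = -3/4439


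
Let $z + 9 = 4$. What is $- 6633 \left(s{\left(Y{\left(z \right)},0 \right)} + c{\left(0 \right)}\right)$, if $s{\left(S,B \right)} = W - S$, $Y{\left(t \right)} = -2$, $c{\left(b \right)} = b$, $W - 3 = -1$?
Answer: $-26532$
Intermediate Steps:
$W = 2$ ($W = 3 - 1 = 2$)
$z = -5$ ($z = -9 + 4 = -5$)
$s{\left(S,B \right)} = 2 - S$
$- 6633 \left(s{\left(Y{\left(z \right)},0 \right)} + c{\left(0 \right)}\right) = - 6633 \left(\left(2 - -2\right) + 0\right) = - 6633 \left(\left(2 + 2\right) + 0\right) = - 6633 \left(4 + 0\right) = \left(-6633\right) 4 = -26532$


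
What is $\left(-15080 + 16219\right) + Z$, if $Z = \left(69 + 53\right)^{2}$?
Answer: $16023$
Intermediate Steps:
$Z = 14884$ ($Z = 122^{2} = 14884$)
$\left(-15080 + 16219\right) + Z = \left(-15080 + 16219\right) + 14884 = 1139 + 14884 = 16023$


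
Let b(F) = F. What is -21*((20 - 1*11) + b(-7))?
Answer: -42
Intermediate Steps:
-21*((20 - 1*11) + b(-7)) = -21*((20 - 1*11) - 7) = -21*((20 - 11) - 7) = -21*(9 - 7) = -21*2 = -42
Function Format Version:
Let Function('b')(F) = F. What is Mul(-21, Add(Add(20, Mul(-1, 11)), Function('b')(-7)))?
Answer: -42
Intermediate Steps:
Mul(-21, Add(Add(20, Mul(-1, 11)), Function('b')(-7))) = Mul(-21, Add(Add(20, Mul(-1, 11)), -7)) = Mul(-21, Add(Add(20, -11), -7)) = Mul(-21, Add(9, -7)) = Mul(-21, 2) = -42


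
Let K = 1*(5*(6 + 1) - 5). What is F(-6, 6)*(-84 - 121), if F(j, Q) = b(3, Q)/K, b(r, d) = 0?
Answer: 0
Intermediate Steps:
K = 30 (K = 1*(5*7 - 5) = 1*(35 - 5) = 1*30 = 30)
F(j, Q) = 0 (F(j, Q) = 0/30 = 0*(1/30) = 0)
F(-6, 6)*(-84 - 121) = 0*(-84 - 121) = 0*(-205) = 0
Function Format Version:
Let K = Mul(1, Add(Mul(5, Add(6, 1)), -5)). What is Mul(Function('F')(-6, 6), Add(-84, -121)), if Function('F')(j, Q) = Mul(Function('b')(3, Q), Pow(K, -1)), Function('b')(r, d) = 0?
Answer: 0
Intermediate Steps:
K = 30 (K = Mul(1, Add(Mul(5, 7), -5)) = Mul(1, Add(35, -5)) = Mul(1, 30) = 30)
Function('F')(j, Q) = 0 (Function('F')(j, Q) = Mul(0, Pow(30, -1)) = Mul(0, Rational(1, 30)) = 0)
Mul(Function('F')(-6, 6), Add(-84, -121)) = Mul(0, Add(-84, -121)) = Mul(0, -205) = 0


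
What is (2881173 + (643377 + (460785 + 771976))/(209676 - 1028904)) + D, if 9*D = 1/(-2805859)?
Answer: 9934153827345395743/3447957385278 ≈ 2.8812e+6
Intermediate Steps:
D = -1/25252731 (D = (⅑)/(-2805859) = (⅑)*(-1/2805859) = -1/25252731 ≈ -3.9600e-8)
(2881173 + (643377 + (460785 + 771976))/(209676 - 1028904)) + D = (2881173 + (643377 + (460785 + 771976))/(209676 - 1028904)) - 1/25252731 = (2881173 + (643377 + 1232761)/(-819228)) - 1/25252731 = (2881173 + 1876138*(-1/819228)) - 1/25252731 = (2881173 - 938069/409614) - 1/25252731 = 1180167859153/409614 - 1/25252731 = 9934153827345395743/3447957385278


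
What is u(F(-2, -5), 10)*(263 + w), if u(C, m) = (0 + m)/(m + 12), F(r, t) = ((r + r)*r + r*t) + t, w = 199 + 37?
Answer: 2495/11 ≈ 226.82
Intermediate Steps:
w = 236
F(r, t) = t + 2*r**2 + r*t (F(r, t) = ((2*r)*r + r*t) + t = (2*r**2 + r*t) + t = t + 2*r**2 + r*t)
u(C, m) = m/(12 + m)
u(F(-2, -5), 10)*(263 + w) = (10/(12 + 10))*(263 + 236) = (10/22)*499 = (10*(1/22))*499 = (5/11)*499 = 2495/11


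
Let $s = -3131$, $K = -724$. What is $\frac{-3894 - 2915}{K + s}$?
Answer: $\frac{6809}{3855} \approx 1.7663$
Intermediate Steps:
$\frac{-3894 - 2915}{K + s} = \frac{-3894 - 2915}{-724 - 3131} = - \frac{6809}{-3855} = \left(-6809\right) \left(- \frac{1}{3855}\right) = \frac{6809}{3855}$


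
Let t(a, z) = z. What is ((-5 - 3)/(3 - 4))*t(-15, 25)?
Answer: 200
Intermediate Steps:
((-5 - 3)/(3 - 4))*t(-15, 25) = ((-5 - 3)/(3 - 4))*25 = -8/(-1)*25 = -8*(-1)*25 = 8*25 = 200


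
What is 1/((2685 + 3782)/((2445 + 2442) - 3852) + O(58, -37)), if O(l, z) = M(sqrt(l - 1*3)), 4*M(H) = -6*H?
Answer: -26773380/362968019 - 6427350*sqrt(55)/362968019 ≈ -0.20509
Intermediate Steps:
M(H) = -3*H/2 (M(H) = (-6*H)/4 = -3*H/2)
O(l, z) = -3*sqrt(-3 + l)/2 (O(l, z) = -3*sqrt(l - 1*3)/2 = -3*sqrt(l - 3)/2 = -3*sqrt(-3 + l)/2)
1/((2685 + 3782)/((2445 + 2442) - 3852) + O(58, -37)) = 1/((2685 + 3782)/((2445 + 2442) - 3852) - 3*sqrt(-3 + 58)/2) = 1/(6467/(4887 - 3852) - 3*sqrt(55)/2) = 1/(6467/1035 - 3*sqrt(55)/2)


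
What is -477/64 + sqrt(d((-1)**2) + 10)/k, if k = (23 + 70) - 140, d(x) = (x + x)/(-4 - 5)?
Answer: -477/64 - 2*sqrt(22)/141 ≈ -7.5197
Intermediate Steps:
d(x) = -2*x/9 (d(x) = (2*x)/(-9) = (2*x)*(-1/9) = -2*x/9)
k = -47 (k = 93 - 140 = -47)
-477/64 + sqrt(d((-1)**2) + 10)/k = -477/64 + sqrt(-2/9*(-1)**2 + 10)/(-47) = -477*1/64 + sqrt(-2/9*1 + 10)*(-1/47) = -477/64 + sqrt(-2/9 + 10)*(-1/47) = -477/64 + sqrt(88/9)*(-1/47) = -477/64 + (2*sqrt(22)/3)*(-1/47) = -477/64 - 2*sqrt(22)/141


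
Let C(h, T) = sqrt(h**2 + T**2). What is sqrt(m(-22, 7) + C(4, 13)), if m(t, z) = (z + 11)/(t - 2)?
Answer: sqrt(-3 + 4*sqrt(185))/2 ≈ 3.5849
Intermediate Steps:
m(t, z) = (11 + z)/(-2 + t)
C(h, T) = sqrt(T**2 + h**2)
sqrt(m(-22, 7) + C(4, 13)) = sqrt((11 + 7)/(-2 - 22) + sqrt(13**2 + 4**2)) = sqrt(18/(-24) + sqrt(169 + 16)) = sqrt(-1/24*18 + sqrt(185)) = sqrt(-3/4 + sqrt(185))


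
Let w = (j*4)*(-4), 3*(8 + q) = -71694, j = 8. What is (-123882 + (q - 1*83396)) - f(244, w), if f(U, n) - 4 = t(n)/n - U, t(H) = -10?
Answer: -14780421/64 ≈ -2.3094e+5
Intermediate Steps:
q = -23906 (q = -8 + (⅓)*(-71694) = -8 - 23898 = -23906)
w = -128 (w = (8*4)*(-4) = 32*(-4) = -128)
f(U, n) = 4 - U - 10/n (f(U, n) = 4 + (-10/n - U) = 4 + (-U - 10/n) = 4 - U - 10/n)
(-123882 + (q - 1*83396)) - f(244, w) = (-123882 + (-23906 - 1*83396)) - (4 - 1*244 - 10/(-128)) = (-123882 + (-23906 - 83396)) - (4 - 244 - 10*(-1/128)) = (-123882 - 107302) - (4 - 244 + 5/64) = -231184 - 1*(-15355/64) = -231184 + 15355/64 = -14780421/64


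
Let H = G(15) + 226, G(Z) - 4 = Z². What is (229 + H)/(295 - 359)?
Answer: -171/16 ≈ -10.688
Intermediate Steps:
G(Z) = 4 + Z²
H = 455 (H = (4 + 15²) + 226 = (4 + 225) + 226 = 229 + 226 = 455)
(229 + H)/(295 - 359) = (229 + 455)/(295 - 359) = 684/(-64) = 684*(-1/64) = -171/16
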